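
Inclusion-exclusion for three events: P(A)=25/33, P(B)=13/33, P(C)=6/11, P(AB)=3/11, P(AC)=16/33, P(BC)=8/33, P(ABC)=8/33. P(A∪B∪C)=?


P(A∪B∪C) = P(A)+P(B)+P(C) - P(AB)-P(AC)-P(BC) + P(ABC)
= 25/33+13/33+6/11 - 3/11-16/33-8/33 + 8/33
= 31/33

31/33


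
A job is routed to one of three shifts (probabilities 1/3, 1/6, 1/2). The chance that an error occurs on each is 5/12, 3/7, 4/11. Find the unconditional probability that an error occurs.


P(A) = P(A|B1)P(B1) + P(A|B2)P(B2) + P(A|B3)P(B3)
= 5/12*1/3 + 3/7*1/6 + 4/11*1/2
= 5/36 + 1/14 + 2/11 = 1087/2772

1087/2772


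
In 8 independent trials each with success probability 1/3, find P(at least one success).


P(at least one) = 1 - P(none)
P(none) = (1 - 1/3)^8 = (2/3)^8 = 256/6561
P(at least one) = 1 - 256/6561 = 6305/6561

6305/6561


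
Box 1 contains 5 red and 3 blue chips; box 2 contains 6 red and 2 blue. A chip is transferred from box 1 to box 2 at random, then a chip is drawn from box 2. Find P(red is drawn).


P(transfer red) = 5/8; P(transfer blue) = 3/8
If red transferred: Urn II has 7 red of 9, so P(red|red moved) = 7/9
If blue transferred: Urn II has 6 red of 9, so P(red|blue moved) = 2/3
By total probability: P(red) = 5/8*7/9 + 3/8*2/3 = 53/72

53/72


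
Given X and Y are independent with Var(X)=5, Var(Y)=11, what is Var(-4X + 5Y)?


Independence => Cov(X,Y)=0
Var(-4X + 5Y) = (-4)^2*Var(X) + 5^2*Var(Y)
= 16*5 + 25*11 = 355

355


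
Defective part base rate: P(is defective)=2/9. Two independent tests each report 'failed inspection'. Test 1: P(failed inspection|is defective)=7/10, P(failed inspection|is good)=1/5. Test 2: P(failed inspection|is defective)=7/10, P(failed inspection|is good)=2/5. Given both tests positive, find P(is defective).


After test 1: P(+) = 7/10*2/9 + 1/5*7/9 = 14/45
P(B|+) = (7/45)/(14/45) = 1/2
After test 2 (use post1 as new prior): P(+) = 7/10*1/2 + 2/5*1/2 = 11/20
P(B|+,+) = (7/20)/(11/20) = 7/11

7/11


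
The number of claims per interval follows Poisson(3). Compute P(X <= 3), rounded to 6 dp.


P(X<=3) = e^(-3)*3^0/0! + e^(-3)*3^1/1! + e^(-3)*3^2/2! + e^(-3)*3^3/3!
≈ 0.0497870684 + 0.1493612051 + 0.2240418077 + 0.2240418077
= 0.6472318889
≈ 0.647232

0.647232


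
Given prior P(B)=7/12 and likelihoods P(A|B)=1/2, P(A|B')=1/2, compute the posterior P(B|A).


P(A) = P(A|B)P(B) + P(A|B')P(B') = 1/2*7/12 + 1/2*5/12 = 1/2
P(B|A) = P(A|B)P(B)/P(A) = (7/24)/(1/2) = 7/12

7/12


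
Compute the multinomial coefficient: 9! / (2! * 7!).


9! = 362880
Denominator: 2!=2 * 7!=5040
Coefficient = 362880 / 10080 = 36

36


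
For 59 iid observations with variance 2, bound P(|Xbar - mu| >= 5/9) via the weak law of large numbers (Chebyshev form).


Var(Xbar) = Var(X)/n = 2/59
Chebyshev: P(|Xbar-mu| >= 5/9) <= Var(Xbar)/(5/9)^2 = (2/59)/(25/81) = 162/1475

162/1475


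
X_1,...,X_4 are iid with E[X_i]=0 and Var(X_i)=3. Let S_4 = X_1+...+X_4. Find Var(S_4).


By independence, Var(S_n) = n*Var(X_1) = 4*3 = 12

12


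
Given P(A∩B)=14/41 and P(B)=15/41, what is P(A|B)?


P(A|B) = P(A∩B)/P(B) = (28/82)/(30/82) = 28/30 = 14/15

14/15


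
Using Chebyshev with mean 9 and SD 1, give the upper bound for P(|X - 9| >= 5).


k = 5/1 = 5
Chebyshev: P(|X-mu| >= k*sigma) <= 1/k^2 = 1/5^2 = 1/25

1/25


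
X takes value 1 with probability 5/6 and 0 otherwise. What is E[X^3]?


For Bernoulli: X in {0,1}
E[X^3] = 0^3*(1-5/6) + 1^3*5/6 = 5/6

5/6


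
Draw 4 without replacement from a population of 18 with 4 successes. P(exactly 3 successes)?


P(X=3) = C(4,3)*C(14,1) / C(18,4)
= 4*14 / 3060
= 56/3060 = 14/765

14/765


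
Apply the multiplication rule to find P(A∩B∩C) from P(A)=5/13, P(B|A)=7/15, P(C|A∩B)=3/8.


P(A∩B∩C) = P(A) * P(B|A) * P(C|A∩B)
= 5/13 * 7/15 * 3/8
= 7/39 * 3/8 = 7/104

7/104


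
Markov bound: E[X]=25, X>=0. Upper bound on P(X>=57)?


Markov: P(X >= a) <= E[X]/a
P(X >= 57) <= 25/57

25/57


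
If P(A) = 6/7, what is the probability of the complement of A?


P(A') = 1 - P(A) = 1 - 6/7 = 1/7

1/7


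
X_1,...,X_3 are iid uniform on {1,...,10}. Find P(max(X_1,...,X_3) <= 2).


P(max <= 2) = P(all X_i <= 2) = (P(X_1 <= 2))^3
= (2/10)^3 = (1/5)^3 = 1/125

1/125


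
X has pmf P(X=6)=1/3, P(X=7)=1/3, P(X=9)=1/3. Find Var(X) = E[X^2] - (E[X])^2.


E[X] = 22/3, E[X^2] = 166/3
Var(X) = E[X^2] - (E[X])^2 = 166/3 - (22/3)^2 = 14/9

14/9


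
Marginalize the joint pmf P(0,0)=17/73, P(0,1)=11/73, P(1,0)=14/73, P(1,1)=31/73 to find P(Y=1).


P(Y=1) = P(0,1)+P(1,1) = 11/73 + 31/73 = 42/73

42/73


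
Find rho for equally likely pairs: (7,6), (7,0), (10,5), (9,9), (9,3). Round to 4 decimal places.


Cov(X,Y) = 1.3600, Var(X) = 1.4400, Var(Y) = 9.0400
rho = Cov/(sqrt(VarX)*sqrt(VarY)) = 0.3769

0.3769


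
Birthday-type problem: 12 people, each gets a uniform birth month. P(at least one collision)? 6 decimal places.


P(all different) = prod((12-i)/12 for i=0..11) = 0.000054
P(at least one match) = 1 - 0.000054 = 0.999946

0.999946


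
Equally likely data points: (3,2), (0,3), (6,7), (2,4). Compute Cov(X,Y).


E[X]=11/4, E[Y]=4, E[XY]=14
Cov(X,Y) = E[XY] - E[X]E[Y] = 14 - 11/4*4 = 3

3


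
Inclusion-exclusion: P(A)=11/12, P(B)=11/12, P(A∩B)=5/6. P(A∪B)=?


P(A∪B) = P(A) + P(B) - P(A∩B)
= 11/12 + 11/12 - 5/6 = 1

1


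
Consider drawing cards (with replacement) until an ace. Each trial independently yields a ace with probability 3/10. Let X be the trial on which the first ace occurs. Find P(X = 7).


P(X=7) = (1-p)^6 * p = (7/10)^6 * 3/10
= 117649/1000000 * 3/10 = 352947/10000000

352947/10000000


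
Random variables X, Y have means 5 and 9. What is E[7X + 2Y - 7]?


E[7X + 2Y - 7] = 7*E[X] + 2*E[Y] - 7
= (7)*(5) + (2)*(9) + (-7)
= 35 + 18 - 7 = 46

46


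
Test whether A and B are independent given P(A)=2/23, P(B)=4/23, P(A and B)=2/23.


P(A)*P(B) = 2/23*4/23 = 8/529
P(A∩B) = 2/23 != 8/529, so not independent

No, A and B are not independent


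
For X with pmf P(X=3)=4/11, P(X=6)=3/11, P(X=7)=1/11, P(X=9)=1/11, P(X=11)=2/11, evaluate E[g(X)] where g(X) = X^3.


E[X^3] = sum(g(x)*P(x))
= 27*4/11 + 216*3/11 + 343*1/11 + 729*1/11 + 1331*2/11
= 4490/11

4490/11


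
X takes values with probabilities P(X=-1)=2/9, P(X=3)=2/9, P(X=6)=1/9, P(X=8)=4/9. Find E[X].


E[X] = sum(x * P(x))
= -1*2/9 + 3*2/9 + 6*1/9 + 8*4/9
= 14/3

14/3


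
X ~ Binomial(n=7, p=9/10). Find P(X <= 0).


P(X<=0) = P(X=0)
= 1/10000000
= 1/10000000

1/10000000


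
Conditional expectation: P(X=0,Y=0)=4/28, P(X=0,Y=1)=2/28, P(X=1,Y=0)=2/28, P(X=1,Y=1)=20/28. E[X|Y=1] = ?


P(Y=1) = 22/28
E[X|Y=1] = (0*2 + 1*20)/22 = 20/22 = 10/11

10/11


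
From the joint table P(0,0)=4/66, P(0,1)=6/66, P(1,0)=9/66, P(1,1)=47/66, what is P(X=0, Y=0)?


Read from table: P(X=0, Y=0) = 4/66 = 2/33

2/33


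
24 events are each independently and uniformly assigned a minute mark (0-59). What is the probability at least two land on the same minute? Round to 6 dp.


P(all different) = prod((60-i)/60 for i=0..23) = 0.004721
P(at least one match) = 1 - 0.004721 = 0.995279

0.995279


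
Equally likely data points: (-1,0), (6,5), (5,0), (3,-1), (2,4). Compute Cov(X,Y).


E[X]=3, E[Y]=8/5, E[XY]=7
Cov(X,Y) = E[XY] - E[X]E[Y] = 7 - 3*8/5 = 11/5

11/5


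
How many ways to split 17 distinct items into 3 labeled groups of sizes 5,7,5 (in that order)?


17! = 355687428096000
Denominator: 5!=120 * 7!=5040 * 5!=120
Coefficient = 355687428096000 / 72576000 = 4900896

4900896


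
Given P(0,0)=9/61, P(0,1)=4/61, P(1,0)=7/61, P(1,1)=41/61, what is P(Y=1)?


P(Y=1) = P(0,1)+P(1,1) = 4/61 + 41/61 = 45/61

45/61


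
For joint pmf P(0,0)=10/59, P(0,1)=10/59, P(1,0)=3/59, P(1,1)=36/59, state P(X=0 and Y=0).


Read from table: P(X=0, Y=0) = 10/59

10/59


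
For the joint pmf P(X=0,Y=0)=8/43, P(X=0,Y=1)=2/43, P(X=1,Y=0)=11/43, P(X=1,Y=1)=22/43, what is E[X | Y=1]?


P(Y=1) = 24/43
E[X|Y=1] = (0*2 + 1*22)/24 = 22/24 = 11/12

11/12


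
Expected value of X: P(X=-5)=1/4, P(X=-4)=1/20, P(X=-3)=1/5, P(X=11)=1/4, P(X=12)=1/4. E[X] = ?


E[X] = sum(x * P(x))
= -5*1/4 - 4*1/20 - 3*1/5 + 11*1/4 + 12*1/4
= 37/10

37/10


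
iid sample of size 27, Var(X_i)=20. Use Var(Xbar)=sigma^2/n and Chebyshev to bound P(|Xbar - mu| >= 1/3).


Var(Xbar) = Var(X)/n = 20/27
Chebyshev: P(|Xbar-mu| >= 1/3) <= Var(Xbar)/(1/3)^2 = (20/27)/(1/9) = 20/3
Bound exceeds 1, so trivial bound: 1

1


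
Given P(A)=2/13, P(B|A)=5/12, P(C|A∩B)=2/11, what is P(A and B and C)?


P(A∩B∩C) = P(A) * P(B|A) * P(C|A∩B)
= 2/13 * 5/12 * 2/11
= 5/78 * 2/11 = 5/429

5/429


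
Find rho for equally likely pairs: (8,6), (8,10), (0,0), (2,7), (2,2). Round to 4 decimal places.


Cov(X,Y) = 9.2000, Var(X) = 11.2000, Var(Y) = 12.8000
rho = Cov/(sqrt(VarX)*sqrt(VarY)) = 0.7684

0.7684


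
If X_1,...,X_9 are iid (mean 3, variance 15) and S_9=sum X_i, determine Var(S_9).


By independence, Var(S_n) = n*Var(X_1) = 9*15 = 135

135


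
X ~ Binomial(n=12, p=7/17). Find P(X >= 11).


P(X>=11) = P(X=11) + P(X=12)
= 237279209160/582622237229761 + 13841287201/582622237229761
= 251120496361/582622237229761

251120496361/582622237229761


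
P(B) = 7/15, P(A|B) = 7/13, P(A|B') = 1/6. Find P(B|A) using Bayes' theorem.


P(A) = P(A|B)P(B) + P(A|B')P(B') = 7/13*7/15 + 1/6*8/15 = 199/585
P(B|A) = P(A|B)P(B)/P(A) = (49/195)/(199/585) = 147/199

147/199


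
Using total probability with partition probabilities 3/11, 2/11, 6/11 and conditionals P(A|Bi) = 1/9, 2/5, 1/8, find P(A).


P(A) = P(A|B1)P(B1) + P(A|B2)P(B2) + P(A|B3)P(B3)
= 1/9*3/11 + 2/5*2/11 + 1/8*6/11
= 1/33 + 4/55 + 3/44 = 113/660

113/660


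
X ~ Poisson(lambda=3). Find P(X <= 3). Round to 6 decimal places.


P(X<=3) = e^(-3)*3^0/0! + e^(-3)*3^1/1! + e^(-3)*3^2/2! + e^(-3)*3^3/3!
≈ 0.0497870684 + 0.1493612051 + 0.2240418077 + 0.2240418077
= 0.6472318889
≈ 0.647232

0.647232


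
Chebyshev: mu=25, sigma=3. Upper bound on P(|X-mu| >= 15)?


k = 15/3 = 5
Chebyshev: P(|X-mu| >= k*sigma) <= 1/k^2 = 1/5^2 = 1/25

1/25


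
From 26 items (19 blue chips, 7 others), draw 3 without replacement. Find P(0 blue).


P(X=0) = C(19,0)*C(7,3) / C(26,3)
= 1*35 / 2600
= 35/2600 = 7/520

7/520


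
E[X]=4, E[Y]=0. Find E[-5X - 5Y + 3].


E[-5X - 5Y + 3] = -5*E[X] - 5*E[Y] + 3
= (-5)*(4) + (-5)*(0) + (3)
= -20 + 0 + 3 = -17

-17


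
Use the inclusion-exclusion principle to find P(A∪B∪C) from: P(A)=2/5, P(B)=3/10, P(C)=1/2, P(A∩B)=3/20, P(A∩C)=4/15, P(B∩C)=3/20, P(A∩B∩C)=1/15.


P(A∪B∪C) = P(A)+P(B)+P(C) - P(AB)-P(AC)-P(BC) + P(ABC)
= 2/5+3/10+1/2 - 3/20-4/15-3/20 + 1/15
= 7/10

7/10


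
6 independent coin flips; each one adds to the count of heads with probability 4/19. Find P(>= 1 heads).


P(at least one) = 1 - P(none)
P(none) = (1 - 4/19)^6 = (15/19)^6 = 11390625/47045881
P(at least one) = 1 - 11390625/47045881 = 35655256/47045881

35655256/47045881


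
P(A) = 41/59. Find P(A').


P(A') = 1 - P(A) = 1 - 41/59 = 18/59

18/59


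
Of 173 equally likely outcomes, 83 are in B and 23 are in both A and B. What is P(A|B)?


P(A|B) = P(A∩B)/P(B) = (23/173)/(83/173) = 23/83

23/83


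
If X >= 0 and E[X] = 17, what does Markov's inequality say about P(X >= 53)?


Markov: P(X >= a) <= E[X]/a
P(X >= 53) <= 17/53

17/53


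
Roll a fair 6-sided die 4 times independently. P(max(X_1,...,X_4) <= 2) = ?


P(max <= 2) = P(all X_i <= 2) = (P(X_1 <= 2))^4
= (2/6)^4 = (1/3)^4 = 1/81

1/81


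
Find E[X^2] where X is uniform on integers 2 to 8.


E[X^2] = (1/7) * sum(x^2 for x=2..8)
= 203/7 = 29

29


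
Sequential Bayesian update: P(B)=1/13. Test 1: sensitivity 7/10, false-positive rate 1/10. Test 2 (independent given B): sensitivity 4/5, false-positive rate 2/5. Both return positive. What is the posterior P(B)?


After test 1: P(+) = 7/10*1/13 + 1/10*12/13 = 19/130
P(B|+) = (7/130)/(19/130) = 7/19
After test 2 (use post1 as new prior): P(+) = 4/5*7/19 + 2/5*12/19 = 52/95
P(B|+,+) = (28/95)/(52/95) = 7/13

7/13


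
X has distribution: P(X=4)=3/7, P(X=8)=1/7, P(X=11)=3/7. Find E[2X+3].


E[2X+3] = sum(g(x)*P(x))
= 11*3/7 + 19*1/7 + 25*3/7
= 127/7

127/7


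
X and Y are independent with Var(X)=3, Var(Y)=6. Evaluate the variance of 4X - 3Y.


Independence => Cov(X,Y)=0
Var(4X - 3Y) = 4^2*Var(X) + (-3)^2*Var(Y)
= 16*3 + 9*6 = 102

102


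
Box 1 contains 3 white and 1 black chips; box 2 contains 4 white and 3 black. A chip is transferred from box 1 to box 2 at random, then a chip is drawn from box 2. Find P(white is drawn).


P(transfer white) = 3/4; P(transfer black) = 1/4
If white transferred: Urn II has 5 white of 8, so P(white|white moved) = 5/8
If black transferred: Urn II has 4 white of 8, so P(white|black moved) = 1/2
By total probability: P(white) = 3/4*5/8 + 1/4*1/2 = 19/32

19/32


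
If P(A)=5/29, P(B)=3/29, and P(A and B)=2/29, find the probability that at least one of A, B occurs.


P(A∪B) = P(A) + P(B) - P(A∩B)
= 5/29 + 3/29 - 2/29 = 6/29

6/29


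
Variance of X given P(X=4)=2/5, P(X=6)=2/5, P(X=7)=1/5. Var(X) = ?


E[X] = 27/5, E[X^2] = 153/5
Var(X) = E[X^2] - (E[X])^2 = 153/5 - (27/5)^2 = 36/25

36/25


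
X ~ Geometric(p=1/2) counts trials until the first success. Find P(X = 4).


P(X=4) = (1-p)^3 * p = (1/2)^3 * 1/2
= 1/8 * 1/2 = 1/16

1/16


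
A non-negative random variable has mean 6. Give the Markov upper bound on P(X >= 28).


Markov: P(X >= a) <= E[X]/a
P(X >= 28) <= 6/28 = 3/14

3/14


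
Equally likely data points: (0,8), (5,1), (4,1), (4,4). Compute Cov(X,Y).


E[X]=13/4, E[Y]=7/2, E[XY]=25/4
Cov(X,Y) = E[XY] - E[X]E[Y] = 25/4 - 13/4*7/2 = -41/8

-41/8


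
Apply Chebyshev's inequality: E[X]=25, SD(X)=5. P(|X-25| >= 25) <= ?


k = 25/5 = 5
Chebyshev: P(|X-mu| >= k*sigma) <= 1/k^2 = 1/5^2 = 1/25

1/25


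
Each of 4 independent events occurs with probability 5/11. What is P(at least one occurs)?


P(at least one) = 1 - P(none)
P(none) = (1 - 5/11)^4 = (6/11)^4 = 1296/14641
P(at least one) = 1 - 1296/14641 = 13345/14641

13345/14641


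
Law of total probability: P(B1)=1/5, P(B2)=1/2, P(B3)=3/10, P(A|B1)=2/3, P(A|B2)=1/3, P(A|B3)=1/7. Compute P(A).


P(A) = P(A|B1)P(B1) + P(A|B2)P(B2) + P(A|B3)P(B3)
= 2/3*1/5 + 1/3*1/2 + 1/7*3/10
= 2/15 + 1/6 + 3/70 = 12/35

12/35


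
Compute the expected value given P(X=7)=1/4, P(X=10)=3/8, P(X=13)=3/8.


E[X] = sum(x * P(x))
= 7*1/4 + 10*3/8 + 13*3/8
= 83/8

83/8


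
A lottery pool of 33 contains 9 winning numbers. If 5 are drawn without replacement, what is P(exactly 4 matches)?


P(X=4) = C(9,4)*C(24,1) / C(33,5)
= 126*24 / 237336
= 3024/237336 = 126/9889

126/9889


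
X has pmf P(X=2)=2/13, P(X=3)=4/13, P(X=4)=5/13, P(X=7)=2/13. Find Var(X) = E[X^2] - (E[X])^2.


E[X] = 50/13, E[X^2] = 222/13
Var(X) = E[X^2] - (E[X])^2 = 222/13 - (50/13)^2 = 386/169

386/169


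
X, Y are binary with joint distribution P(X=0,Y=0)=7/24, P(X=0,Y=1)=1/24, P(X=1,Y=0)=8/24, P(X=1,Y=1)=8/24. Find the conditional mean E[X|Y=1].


P(Y=1) = 9/24
E[X|Y=1] = (0*1 + 1*8)/9 = 8/9

8/9


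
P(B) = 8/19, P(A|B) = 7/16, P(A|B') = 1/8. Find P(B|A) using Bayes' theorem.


P(A) = P(A|B)P(B) + P(A|B')P(B') = 7/16*8/19 + 1/8*11/19 = 39/152
P(B|A) = P(A|B)P(B)/P(A) = (7/38)/(39/152) = 28/39

28/39


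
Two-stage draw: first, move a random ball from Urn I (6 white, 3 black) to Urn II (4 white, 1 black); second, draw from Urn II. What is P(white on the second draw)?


P(transfer white) = 6/9 = 2/3; P(transfer black) = 1/3
If white transferred: Urn II has 5 white of 6, so P(white|white moved) = 5/6
If black transferred: Urn II has 4 white of 6, so P(white|black moved) = 2/3
By total probability: P(white) = 2/3*5/6 + 1/3*2/3 = 7/9

7/9


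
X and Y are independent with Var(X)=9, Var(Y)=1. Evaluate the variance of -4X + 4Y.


Independence => Cov(X,Y)=0
Var(-4X + 4Y) = (-4)^2*Var(X) + 4^2*Var(Y)
= 16*9 + 16*1 = 160

160


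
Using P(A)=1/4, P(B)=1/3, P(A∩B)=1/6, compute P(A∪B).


P(A∪B) = P(A) + P(B) - P(A∩B)
= 1/4 + 1/3 - 1/6 = 5/12

5/12


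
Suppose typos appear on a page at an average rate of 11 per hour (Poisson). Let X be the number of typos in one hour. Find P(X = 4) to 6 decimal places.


P(X=4) = e^(-11) * 11^4 / 4!
≈ 0.00001670170079 * 14641 / 24
≈ 0.010189

0.010189


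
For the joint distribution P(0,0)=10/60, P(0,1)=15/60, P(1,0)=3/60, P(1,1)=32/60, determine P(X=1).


P(X=1) = P(1,0)+P(1,1) = 3/60 + 32/60 = 35/60 = 7/12

7/12


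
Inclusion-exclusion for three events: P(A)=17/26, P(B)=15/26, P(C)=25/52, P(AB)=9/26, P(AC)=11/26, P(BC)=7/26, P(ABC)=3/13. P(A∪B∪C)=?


P(A∪B∪C) = P(A)+P(B)+P(C) - P(AB)-P(AC)-P(BC) + P(ABC)
= 17/26+15/26+25/52 - 9/26-11/26-7/26 + 3/13
= 47/52

47/52


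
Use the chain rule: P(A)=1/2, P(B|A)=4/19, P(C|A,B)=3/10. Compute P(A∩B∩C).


P(A∩B∩C) = P(A) * P(B|A) * P(C|A∩B)
= 1/2 * 4/19 * 3/10
= 2/19 * 3/10 = 3/95

3/95


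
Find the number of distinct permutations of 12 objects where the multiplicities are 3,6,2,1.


12! = 479001600
Denominator: 3!=6 * 6!=720 * 2!=2 * 1!=1
Coefficient = 479001600 / 8640 = 55440

55440


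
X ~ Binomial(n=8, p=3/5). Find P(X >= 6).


P(X>=6) = P(X=6) + P(X=7) + P(X=8)
= 81648/390625 + 34992/390625 + 6561/390625
= 123201/390625

123201/390625


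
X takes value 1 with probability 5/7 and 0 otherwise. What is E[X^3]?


For Bernoulli: X in {0,1}
E[X^3] = 0^3*(1-5/7) + 1^3*5/7 = 5/7

5/7


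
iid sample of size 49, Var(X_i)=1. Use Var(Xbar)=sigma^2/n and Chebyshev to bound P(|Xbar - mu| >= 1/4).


Var(Xbar) = Var(X)/n = 1/49
Chebyshev: P(|Xbar-mu| >= 1/4) <= Var(Xbar)/(1/4)^2 = (1/49)/(1/16) = 16/49

16/49


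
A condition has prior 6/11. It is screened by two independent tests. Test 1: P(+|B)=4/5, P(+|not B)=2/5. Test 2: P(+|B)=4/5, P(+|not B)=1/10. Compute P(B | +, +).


After test 1: P(+) = 4/5*6/11 + 2/5*5/11 = 34/55
P(B|+) = (24/55)/(34/55) = 12/17
After test 2 (use post1 as new prior): P(+) = 4/5*12/17 + 1/10*5/17 = 101/170
P(B|+,+) = (48/85)/(101/170) = 96/101

96/101


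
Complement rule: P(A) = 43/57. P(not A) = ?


P(A') = 1 - P(A) = 1 - 43/57 = 14/57

14/57


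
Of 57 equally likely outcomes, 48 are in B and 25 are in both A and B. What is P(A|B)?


P(A|B) = P(A∩B)/P(B) = (25/57)/(48/57) = 25/48

25/48


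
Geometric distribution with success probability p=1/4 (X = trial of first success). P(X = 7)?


P(X=7) = (1-p)^6 * p = (3/4)^6 * 1/4
= 729/4096 * 1/4 = 729/16384

729/16384


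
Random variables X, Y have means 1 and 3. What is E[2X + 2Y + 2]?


E[2X + 2Y + 2] = 2*E[X] + 2*E[Y] + 2
= (2)*(1) + (2)*(3) + (2)
= 2 + 6 + 2 = 10

10


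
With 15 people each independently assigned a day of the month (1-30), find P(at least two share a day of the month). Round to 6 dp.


P(all different) = prod((30-i)/30 for i=0..14) = 0.014136
P(at least one match) = 1 - 0.014136 = 0.985864

0.985864


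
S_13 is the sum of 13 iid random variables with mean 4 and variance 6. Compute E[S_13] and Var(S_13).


E[S_n] = n*mu = 13*4 = 52
Var(S_n) = n*sigma^2 = 13*6 = 78

E[S_13]=52, Var(S_13)=78


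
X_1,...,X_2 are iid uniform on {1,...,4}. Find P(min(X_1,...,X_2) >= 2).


P(min >= 2) = P(all X_i >= 2) = (P(X_1 >= 2))^2
= (3/4)^2 = 9/16

9/16


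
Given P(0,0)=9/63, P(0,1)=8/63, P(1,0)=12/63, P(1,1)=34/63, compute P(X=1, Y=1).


Read from table: P(X=1, Y=1) = 34/63

34/63


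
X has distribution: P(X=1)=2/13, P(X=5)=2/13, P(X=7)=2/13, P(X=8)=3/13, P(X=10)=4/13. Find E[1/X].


E[1/X] = sum(g(x)*P(x))
= 1*2/13 + 1/5*2/13 + 1/7*2/13 + 1/8*3/13 + 1/10*4/13
= 969/3640

969/3640


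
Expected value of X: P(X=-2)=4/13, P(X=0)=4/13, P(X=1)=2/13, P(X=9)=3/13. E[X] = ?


E[X] = sum(x * P(x))
= -2*4/13 + 0*4/13 + 1*2/13 + 9*3/13
= 21/13

21/13


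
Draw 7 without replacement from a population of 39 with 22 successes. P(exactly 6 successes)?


P(X=6) = C(22,6)*C(17,1) / C(39,7)
= 74613*17 / 15380937
= 1268421/15380937 = 119/1443

119/1443


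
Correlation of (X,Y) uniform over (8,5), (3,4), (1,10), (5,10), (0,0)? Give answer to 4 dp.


Cov(X,Y) = 2.6800, Var(X) = 8.2400, Var(Y) = 14.5600
rho = Cov/(sqrt(VarX)*sqrt(VarY)) = 0.2447

0.2447


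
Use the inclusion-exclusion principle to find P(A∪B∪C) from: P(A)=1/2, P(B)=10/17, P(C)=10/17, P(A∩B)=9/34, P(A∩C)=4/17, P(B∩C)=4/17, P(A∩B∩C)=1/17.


P(A∪B∪C) = P(A)+P(B)+P(C) - P(AB)-P(AC)-P(BC) + P(ABC)
= 1/2+10/17+10/17 - 9/34-4/17-4/17 + 1/17
= 1

1


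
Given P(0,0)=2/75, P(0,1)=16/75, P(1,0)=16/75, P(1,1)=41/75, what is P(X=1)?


P(X=1) = P(1,0)+P(1,1) = 16/75 + 41/75 = 57/75 = 19/25

19/25


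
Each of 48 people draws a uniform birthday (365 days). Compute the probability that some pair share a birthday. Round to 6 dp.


P(all different) = prod((365-i)/365 for i=0..47) = 0.039402
P(at least one match) = 1 - 0.039402 = 0.960598

0.960598


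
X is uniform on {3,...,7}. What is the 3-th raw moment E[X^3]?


E[X^3] = (1/5) * sum(x^3 for x=3..7)
= 775/5 = 155

155


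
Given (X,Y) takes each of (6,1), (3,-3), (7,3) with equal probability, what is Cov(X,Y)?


E[X]=16/3, E[Y]=1/3, E[XY]=6
Cov(X,Y) = E[XY] - E[X]E[Y] = 6 - 16/3*1/3 = 38/9

38/9


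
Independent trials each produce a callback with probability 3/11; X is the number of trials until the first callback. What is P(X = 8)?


P(X=8) = (1-p)^7 * p = (8/11)^7 * 3/11
= 2097152/19487171 * 3/11 = 6291456/214358881

6291456/214358881


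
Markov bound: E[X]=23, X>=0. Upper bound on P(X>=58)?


Markov: P(X >= a) <= E[X]/a
P(X >= 58) <= 23/58

23/58


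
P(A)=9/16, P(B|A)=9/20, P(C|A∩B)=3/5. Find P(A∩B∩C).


P(A∩B∩C) = P(A) * P(B|A) * P(C|A∩B)
= 9/16 * 9/20 * 3/5
= 81/320 * 3/5 = 243/1600

243/1600


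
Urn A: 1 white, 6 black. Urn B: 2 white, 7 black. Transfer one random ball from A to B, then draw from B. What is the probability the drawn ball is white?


P(transfer white) = 1/7; P(transfer black) = 6/7
If white transferred: Urn II has 3 white of 10, so P(white|white moved) = 3/10
If black transferred: Urn II has 2 white of 10, so P(white|black moved) = 1/5
By total probability: P(white) = 1/7*3/10 + 6/7*1/5 = 3/14

3/14


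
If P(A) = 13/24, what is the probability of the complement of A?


P(A') = 1 - P(A) = 1 - 13/24 = 11/24

11/24


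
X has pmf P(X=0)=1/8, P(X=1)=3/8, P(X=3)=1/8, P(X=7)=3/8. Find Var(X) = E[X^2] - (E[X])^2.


E[X] = 27/8, E[X^2] = 159/8
Var(X) = E[X^2] - (E[X])^2 = 159/8 - (27/8)^2 = 543/64

543/64


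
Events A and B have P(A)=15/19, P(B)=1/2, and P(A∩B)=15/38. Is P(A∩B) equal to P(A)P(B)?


P(A)*P(B) = 15/19*1/2 = 15/38
P(A∩B) = 15/38, which equals P(A)P(B), so independent

Yes, A and B are independent


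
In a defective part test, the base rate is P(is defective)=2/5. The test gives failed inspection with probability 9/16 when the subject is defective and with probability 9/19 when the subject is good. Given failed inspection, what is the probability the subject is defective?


P(A) = P(A|B)P(B) + P(A|B')P(B') = 9/16*2/5 + 9/19*3/5 = 387/760
P(B|A) = P(A|B)P(B)/P(A) = (9/40)/(387/760) = 19/43

19/43


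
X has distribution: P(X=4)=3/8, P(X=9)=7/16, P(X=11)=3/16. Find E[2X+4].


E[2X+4] = sum(g(x)*P(x))
= 12*3/8 + 22*7/16 + 26*3/16
= 19

19


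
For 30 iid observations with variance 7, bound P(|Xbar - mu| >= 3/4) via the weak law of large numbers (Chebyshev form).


Var(Xbar) = Var(X)/n = 7/30
Chebyshev: P(|Xbar-mu| >= 3/4) <= Var(Xbar)/(3/4)^2 = (7/30)/(9/16) = 56/135

56/135


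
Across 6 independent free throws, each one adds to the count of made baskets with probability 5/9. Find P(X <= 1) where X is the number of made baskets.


P(X<=1) = P(X=0) + P(X=1)
= 4096/531441 + 10240/177147
= 34816/531441

34816/531441


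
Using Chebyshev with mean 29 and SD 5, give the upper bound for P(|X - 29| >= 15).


k = 15/5 = 3
Chebyshev: P(|X-mu| >= k*sigma) <= 1/k^2 = 1/3^2 = 1/9

1/9


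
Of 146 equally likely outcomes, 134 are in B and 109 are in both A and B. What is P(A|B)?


P(A|B) = P(A∩B)/P(B) = (109/146)/(134/146) = 109/134

109/134


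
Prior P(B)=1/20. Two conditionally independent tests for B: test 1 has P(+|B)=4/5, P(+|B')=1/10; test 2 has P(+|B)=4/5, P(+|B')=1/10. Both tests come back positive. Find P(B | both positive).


After test 1: P(+) = 4/5*1/20 + 1/10*19/20 = 27/200
P(B|+) = (1/25)/(27/200) = 8/27
After test 2 (use post1 as new prior): P(+) = 4/5*8/27 + 1/10*19/27 = 83/270
P(B|+,+) = (32/135)/(83/270) = 64/83

64/83


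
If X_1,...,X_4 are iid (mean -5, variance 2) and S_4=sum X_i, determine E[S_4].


E[S_n] = n*E[X_1] = 4*-5 = -20

-20


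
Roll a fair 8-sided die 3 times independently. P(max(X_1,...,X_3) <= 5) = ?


P(max <= 5) = P(all X_i <= 5) = (P(X_1 <= 5))^3
= (5/8)^3 = 125/512

125/512


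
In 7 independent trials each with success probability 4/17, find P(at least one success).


P(at least one) = 1 - P(none)
P(none) = (1 - 4/17)^7 = (13/17)^7 = 62748517/410338673
P(at least one) = 1 - 62748517/410338673 = 347590156/410338673

347590156/410338673


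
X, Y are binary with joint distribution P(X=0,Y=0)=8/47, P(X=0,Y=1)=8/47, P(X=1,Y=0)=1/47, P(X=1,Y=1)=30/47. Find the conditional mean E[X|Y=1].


P(Y=1) = 38/47
E[X|Y=1] = (0*8 + 1*30)/38 = 30/38 = 15/19

15/19


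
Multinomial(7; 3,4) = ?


7! = 5040
Denominator: 3!=6 * 4!=24
Coefficient = 5040 / 144 = 35

35


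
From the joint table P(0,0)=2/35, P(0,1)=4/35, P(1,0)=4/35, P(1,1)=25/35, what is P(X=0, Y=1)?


Read from table: P(X=0, Y=1) = 4/35

4/35


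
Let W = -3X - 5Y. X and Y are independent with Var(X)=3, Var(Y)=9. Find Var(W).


Independence => Cov(X,Y)=0
Var(-3X - 5Y) = (-3)^2*Var(X) + (-5)^2*Var(Y)
= 9*3 + 25*9 = 252

252


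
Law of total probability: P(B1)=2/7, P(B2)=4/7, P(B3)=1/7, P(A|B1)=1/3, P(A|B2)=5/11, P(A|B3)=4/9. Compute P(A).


P(A) = P(A|B1)P(B1) + P(A|B2)P(B2) + P(A|B3)P(B3)
= 1/3*2/7 + 5/11*4/7 + 4/9*1/7
= 2/21 + 20/77 + 4/63 = 290/693

290/693


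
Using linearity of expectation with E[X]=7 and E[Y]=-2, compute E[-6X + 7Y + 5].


E[-6X + 7Y + 5] = -6*E[X] + 7*E[Y] + 5
= (-6)*(7) + (7)*(-2) + (5)
= -42 - 14 + 5 = -51

-51


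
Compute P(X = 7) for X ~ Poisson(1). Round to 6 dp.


P(X=7) = e^(-1) * 1^7 / 7!
≈ 0.3678794412 * 1 / 5040
≈ 0.000073

0.000073


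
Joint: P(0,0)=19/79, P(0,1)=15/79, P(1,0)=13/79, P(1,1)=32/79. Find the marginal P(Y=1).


P(Y=1) = P(0,1)+P(1,1) = 15/79 + 32/79 = 47/79

47/79


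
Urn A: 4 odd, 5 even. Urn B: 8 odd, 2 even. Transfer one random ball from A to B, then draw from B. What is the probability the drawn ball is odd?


P(transfer odd) = 4/9; P(transfer even) = 5/9
If odd transferred: Urn II has 9 odd of 11, so P(odd|odd moved) = 9/11
If even transferred: Urn II has 8 odd of 11, so P(odd|even moved) = 8/11
By total probability: P(odd) = 4/9*9/11 + 5/9*8/11 = 76/99

76/99


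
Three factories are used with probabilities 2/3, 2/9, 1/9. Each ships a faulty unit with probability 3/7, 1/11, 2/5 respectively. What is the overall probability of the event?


P(A) = P(A|B1)P(B1) + P(A|B2)P(B2) + P(A|B3)P(B3)
= 3/7*2/3 + 1/11*2/9 + 2/5*1/9
= 2/7 + 2/99 + 2/45 = 1214/3465

1214/3465


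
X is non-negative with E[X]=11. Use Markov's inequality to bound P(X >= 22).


Markov: P(X >= a) <= E[X]/a
P(X >= 22) <= 11/22 = 1/2

1/2


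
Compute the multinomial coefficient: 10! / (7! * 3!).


10! = 3628800
Denominator: 7!=5040 * 3!=6
Coefficient = 3628800 / 30240 = 120

120


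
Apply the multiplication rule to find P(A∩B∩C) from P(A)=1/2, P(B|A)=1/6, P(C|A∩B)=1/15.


P(A∩B∩C) = P(A) * P(B|A) * P(C|A∩B)
= 1/2 * 1/6 * 1/15
= 1/12 * 1/15 = 1/180

1/180


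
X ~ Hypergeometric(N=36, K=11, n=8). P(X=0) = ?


P(X=0) = C(11,0)*C(25,8) / C(36,8)
= 1*1081575 / 30260340
= 1081575/30260340 = 2185/61132

2185/61132


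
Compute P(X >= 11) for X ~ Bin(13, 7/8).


P(X>=11) = P(X=11) + P(X=12) + P(X=13)
= 77115742977/274877906944 + 179936733613/549755813888 + 96889010407/549755813888
= 215528614987/274877906944

215528614987/274877906944


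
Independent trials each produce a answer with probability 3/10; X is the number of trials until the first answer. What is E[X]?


For geometric (trials until first success), E[X] = 1/p = 1/(3/10) = 10/3

10/3


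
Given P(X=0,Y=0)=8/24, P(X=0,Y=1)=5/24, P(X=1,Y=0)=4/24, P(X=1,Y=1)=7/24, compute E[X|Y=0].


P(Y=0) = 12/24
E[X|Y=0] = (0*8 + 1*4)/12 = 4/12 = 1/3

1/3


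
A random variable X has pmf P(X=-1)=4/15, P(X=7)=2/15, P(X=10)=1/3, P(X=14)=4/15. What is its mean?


E[X] = sum(x * P(x))
= -1*4/15 + 7*2/15 + 10*1/3 + 14*4/15
= 116/15

116/15


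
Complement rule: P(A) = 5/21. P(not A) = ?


P(A') = 1 - P(A) = 1 - 5/21 = 16/21

16/21


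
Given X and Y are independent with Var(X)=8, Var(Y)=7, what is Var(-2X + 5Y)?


Independence => Cov(X,Y)=0
Var(-2X + 5Y) = (-2)^2*Var(X) + 5^2*Var(Y)
= 4*8 + 25*7 = 207

207


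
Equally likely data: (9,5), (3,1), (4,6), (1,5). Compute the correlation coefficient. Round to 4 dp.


Cov(X,Y) = 1.1875, Var(X) = 8.6875, Var(Y) = 3.6875
rho = Cov/(sqrt(VarX)*sqrt(VarY)) = 0.2098

0.2098


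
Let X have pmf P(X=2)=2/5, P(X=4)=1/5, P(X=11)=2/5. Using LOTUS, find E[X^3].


E[X^3] = sum(g(x)*P(x))
= 8*2/5 + 64*1/5 + 1331*2/5
= 2742/5

2742/5


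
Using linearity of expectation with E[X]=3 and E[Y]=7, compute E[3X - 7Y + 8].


E[3X - 7Y + 8] = 3*E[X] - 7*E[Y] + 8
= (3)*(3) + (-7)*(7) + (8)
= 9 - 49 + 8 = -32

-32


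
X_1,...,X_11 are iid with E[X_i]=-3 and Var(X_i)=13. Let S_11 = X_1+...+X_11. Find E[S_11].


E[S_n] = n*E[X_1] = 11*-3 = -33

-33


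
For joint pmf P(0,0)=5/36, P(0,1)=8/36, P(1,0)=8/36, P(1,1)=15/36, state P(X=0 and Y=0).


Read from table: P(X=0, Y=0) = 5/36

5/36


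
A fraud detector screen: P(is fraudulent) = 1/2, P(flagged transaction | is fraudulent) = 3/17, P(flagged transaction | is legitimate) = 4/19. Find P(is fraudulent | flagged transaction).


P(A) = P(A|B)P(B) + P(A|B')P(B') = 3/17*1/2 + 4/19*1/2 = 125/646
P(B|A) = P(A|B)P(B)/P(A) = (3/34)/(125/646) = 57/125

57/125


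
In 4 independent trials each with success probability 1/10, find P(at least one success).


P(at least one) = 1 - P(none)
P(none) = (1 - 1/10)^4 = (9/10)^4 = 6561/10000
P(at least one) = 1 - 6561/10000 = 3439/10000

3439/10000


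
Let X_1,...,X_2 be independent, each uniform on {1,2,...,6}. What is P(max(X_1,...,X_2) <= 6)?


P(max <= 6) = P(all X_i <= 6) = (P(X_1 <= 6))^2
= (6/6)^2 = 1^2 = 1

1


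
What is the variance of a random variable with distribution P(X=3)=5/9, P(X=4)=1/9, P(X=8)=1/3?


E[X] = 43/9, E[X^2] = 253/9
Var(X) = E[X^2] - (E[X])^2 = 253/9 - (43/9)^2 = 428/81

428/81


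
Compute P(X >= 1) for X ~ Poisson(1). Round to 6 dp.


P(X>=1) = 1 - P(X<=0) = 1 - (e^(-1)*1^0/0!)
≈ 1 - 0.3678794412 = 0.6321205588
≈ 0.632121

0.632121


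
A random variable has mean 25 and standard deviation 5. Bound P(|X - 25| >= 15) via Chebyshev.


k = 15/5 = 3
Chebyshev: P(|X-mu| >= k*sigma) <= 1/k^2 = 1/3^2 = 1/9

1/9


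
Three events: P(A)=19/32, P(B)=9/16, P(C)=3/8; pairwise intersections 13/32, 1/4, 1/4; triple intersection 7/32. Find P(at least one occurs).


P(A∪B∪C) = P(A)+P(B)+P(C) - P(AB)-P(AC)-P(BC) + P(ABC)
= 19/32+9/16+3/8 - 13/32-1/4-1/4 + 7/32
= 27/32

27/32


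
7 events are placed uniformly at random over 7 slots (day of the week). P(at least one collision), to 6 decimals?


P(all different) = prod((7-i)/7 for i=0..6) = 0.006120
P(at least one match) = 1 - 0.006120 = 0.993880

0.993880


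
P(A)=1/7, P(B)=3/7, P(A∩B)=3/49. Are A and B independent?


P(A)*P(B) = 1/7*3/7 = 3/49
P(A∩B) = 3/49, which equals P(A)P(B), so independent

Yes, A and B are independent


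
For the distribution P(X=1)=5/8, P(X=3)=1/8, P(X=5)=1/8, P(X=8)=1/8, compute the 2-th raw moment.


E[X^2] = sum(x^2 * P(x))
= 1*5/8 + 9*1/8 + 25*1/8 + 64*1/8
= 103/8

103/8


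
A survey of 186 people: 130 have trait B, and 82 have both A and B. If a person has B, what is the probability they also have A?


P(A|B) = P(A∩B)/P(B) = (82/186)/(130/186) = 82/130 = 41/65

41/65


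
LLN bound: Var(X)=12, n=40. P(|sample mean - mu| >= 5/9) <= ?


Var(Xbar) = Var(X)/n = 12/40
Chebyshev: P(|Xbar-mu| >= 5/9) <= Var(Xbar)/(5/9)^2 = (3/10)/(25/81) = 243/250

243/250


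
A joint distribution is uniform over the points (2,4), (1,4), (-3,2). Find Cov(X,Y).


E[X]=0, E[Y]=10/3, E[XY]=2
Cov(X,Y) = E[XY] - E[X]E[Y] = 2 - 0*10/3 = 2

2


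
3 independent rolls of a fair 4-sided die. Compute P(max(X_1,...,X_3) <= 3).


P(max <= 3) = P(all X_i <= 3) = (P(X_1 <= 3))^3
= (3/4)^3 = 27/64

27/64


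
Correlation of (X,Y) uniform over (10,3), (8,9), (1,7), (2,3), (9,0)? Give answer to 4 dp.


Cov(X,Y) = -3.4000, Var(X) = 14.0000, Var(Y) = 10.2400
rho = Cov/(sqrt(VarX)*sqrt(VarY)) = -0.2840

-0.2840


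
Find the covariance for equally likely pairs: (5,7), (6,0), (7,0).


E[X]=6, E[Y]=7/3, E[XY]=35/3
Cov(X,Y) = E[XY] - E[X]E[Y] = 35/3 - 6*7/3 = -7/3

-7/3


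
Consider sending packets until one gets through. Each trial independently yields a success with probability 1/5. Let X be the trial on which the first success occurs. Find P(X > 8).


P(X > 8) = P(first 8 trials all fail) = (1-p)^8 = (4/5)^8 = 65536/390625

65536/390625


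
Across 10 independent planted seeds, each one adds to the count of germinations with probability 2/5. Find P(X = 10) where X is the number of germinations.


P(X=10) = C(10,10) * p^10 * (1-p)^0
= 1 * 1024/9765625 * 1
= 1024/9765625

1024/9765625


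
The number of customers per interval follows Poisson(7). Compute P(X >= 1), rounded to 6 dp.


P(X>=1) = 1 - P(X<=0) = 1 - (e^(-7)*7^0/0!)
≈ 1 - 0.0009118820 = 0.9990881180
≈ 0.999088

0.999088


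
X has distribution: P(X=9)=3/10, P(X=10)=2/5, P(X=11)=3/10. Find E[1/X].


E[1/X] = sum(g(x)*P(x))
= 1/9*3/10 + 1/10*2/5 + 1/11*3/10
= 83/825

83/825


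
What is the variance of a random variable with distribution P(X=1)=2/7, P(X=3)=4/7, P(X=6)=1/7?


E[X] = 20/7, E[X^2] = 74/7
Var(X) = E[X^2] - (E[X])^2 = 74/7 - (20/7)^2 = 118/49

118/49


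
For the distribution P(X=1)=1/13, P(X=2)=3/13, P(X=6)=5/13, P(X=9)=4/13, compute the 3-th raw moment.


E[X^3] = sum(x^3 * P(x))
= 1*1/13 + 8*3/13 + 216*5/13 + 729*4/13
= 4021/13

4021/13


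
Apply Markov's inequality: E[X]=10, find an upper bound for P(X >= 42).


Markov: P(X >= a) <= E[X]/a
P(X >= 42) <= 10/42 = 5/21

5/21


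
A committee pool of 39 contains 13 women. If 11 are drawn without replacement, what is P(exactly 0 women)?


P(X=0) = C(13,0)*C(26,11) / C(39,11)
= 1*7726160 / 1676056044
= 7726160/1676056044 = 460/99789

460/99789


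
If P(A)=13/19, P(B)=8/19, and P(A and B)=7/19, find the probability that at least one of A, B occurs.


P(A∪B) = P(A) + P(B) - P(A∩B)
= 13/19 + 8/19 - 7/19 = 14/19

14/19


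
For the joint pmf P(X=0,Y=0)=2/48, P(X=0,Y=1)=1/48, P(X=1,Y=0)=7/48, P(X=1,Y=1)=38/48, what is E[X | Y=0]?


P(Y=0) = 9/48
E[X|Y=0] = (0*2 + 1*7)/9 = 7/9

7/9


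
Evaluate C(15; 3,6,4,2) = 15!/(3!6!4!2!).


15! = 1307674368000
Denominator: 3!=6 * 6!=720 * 4!=24 * 2!=2
Coefficient = 1307674368000 / 207360 = 6306300

6306300


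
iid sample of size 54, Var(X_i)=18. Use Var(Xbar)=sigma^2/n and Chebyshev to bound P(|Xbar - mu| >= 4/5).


Var(Xbar) = Var(X)/n = 18/54
Chebyshev: P(|Xbar-mu| >= 4/5) <= Var(Xbar)/(4/5)^2 = (1/3)/(16/25) = 25/48

25/48


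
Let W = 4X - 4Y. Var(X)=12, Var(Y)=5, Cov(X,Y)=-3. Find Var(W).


Var(4X - 4Y) = 4^2*Var(X) + (-4)^2*Var(Y) + 2*4*(-4)*Cov(X,Y)
= 16*12 + 16*5 - 32*(-3)
= 192 + 80 + 96 = 368

368


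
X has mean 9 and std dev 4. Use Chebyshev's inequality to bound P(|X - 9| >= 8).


k = 8/4 = 2
Chebyshev: P(|X-mu| >= k*sigma) <= 1/k^2 = 1/2^2 = 1/4

1/4


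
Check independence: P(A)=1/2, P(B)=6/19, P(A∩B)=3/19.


P(A)*P(B) = 1/2*6/19 = 3/19
P(A∩B) = 3/19, which equals P(A)P(B), so independent

Yes, A and B are independent


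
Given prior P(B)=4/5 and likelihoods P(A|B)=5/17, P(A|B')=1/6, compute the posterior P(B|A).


P(A) = P(A|B)P(B) + P(A|B')P(B') = 5/17*4/5 + 1/6*1/5 = 137/510
P(B|A) = P(A|B)P(B)/P(A) = (4/17)/(137/510) = 120/137

120/137


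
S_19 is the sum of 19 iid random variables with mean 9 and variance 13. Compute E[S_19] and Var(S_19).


E[S_n] = n*mu = 19*9 = 171
Var(S_n) = n*sigma^2 = 19*13 = 247

E[S_19]=171, Var(S_19)=247


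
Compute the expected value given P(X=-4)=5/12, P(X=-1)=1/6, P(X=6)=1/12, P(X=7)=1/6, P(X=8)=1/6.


E[X] = sum(x * P(x))
= -4*5/12 - 1*1/6 + 6*1/12 + 7*1/6 + 8*1/6
= 7/6

7/6


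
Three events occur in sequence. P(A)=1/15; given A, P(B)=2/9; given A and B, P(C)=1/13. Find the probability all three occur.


P(A∩B∩C) = P(A) * P(B|A) * P(C|A∩B)
= 1/15 * 2/9 * 1/13
= 2/135 * 1/13 = 2/1755

2/1755


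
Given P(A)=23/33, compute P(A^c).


P(A') = 1 - P(A) = 1 - 23/33 = 10/33

10/33


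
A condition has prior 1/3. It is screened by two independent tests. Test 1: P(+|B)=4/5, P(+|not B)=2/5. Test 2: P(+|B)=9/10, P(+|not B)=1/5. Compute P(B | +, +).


After test 1: P(+) = 4/5*1/3 + 2/5*2/3 = 8/15
P(B|+) = (4/15)/(8/15) = 1/2
After test 2 (use post1 as new prior): P(+) = 9/10*1/2 + 1/5*1/2 = 11/20
P(B|+,+) = (9/20)/(11/20) = 9/11

9/11


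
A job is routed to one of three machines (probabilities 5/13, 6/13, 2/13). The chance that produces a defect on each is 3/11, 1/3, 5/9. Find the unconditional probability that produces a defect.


P(A) = P(A|B1)P(B1) + P(A|B2)P(B2) + P(A|B3)P(B3)
= 3/11*5/13 + 1/3*6/13 + 5/9*2/13
= 15/143 + 2/13 + 10/117 = 443/1287

443/1287


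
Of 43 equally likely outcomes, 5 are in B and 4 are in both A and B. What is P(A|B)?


P(A|B) = P(A∩B)/P(B) = (4/43)/(5/43) = 4/5

4/5


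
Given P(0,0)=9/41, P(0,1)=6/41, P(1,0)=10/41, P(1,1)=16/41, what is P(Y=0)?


P(Y=0) = P(0,0)+P(1,0) = 9/41 + 10/41 = 19/41

19/41


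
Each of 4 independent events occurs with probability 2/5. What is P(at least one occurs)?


P(at least one) = 1 - P(none)
P(none) = (1 - 2/5)^4 = (3/5)^4 = 81/625
P(at least one) = 1 - 81/625 = 544/625

544/625


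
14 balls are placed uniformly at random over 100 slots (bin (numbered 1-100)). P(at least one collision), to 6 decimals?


P(all different) = prod((100-i)/100 for i=0..13) = 0.385214
P(at least one match) = 1 - 0.385214 = 0.614786

0.614786


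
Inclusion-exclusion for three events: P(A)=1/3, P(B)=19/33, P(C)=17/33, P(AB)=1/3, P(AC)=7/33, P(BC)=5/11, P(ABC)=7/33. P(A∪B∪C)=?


P(A∪B∪C) = P(A)+P(B)+P(C) - P(AB)-P(AC)-P(BC) + P(ABC)
= 1/3+19/33+17/33 - 1/3-7/33-5/11 + 7/33
= 7/11

7/11


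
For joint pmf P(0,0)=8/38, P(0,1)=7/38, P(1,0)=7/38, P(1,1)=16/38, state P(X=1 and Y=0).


Read from table: P(X=1, Y=0) = 7/38

7/38


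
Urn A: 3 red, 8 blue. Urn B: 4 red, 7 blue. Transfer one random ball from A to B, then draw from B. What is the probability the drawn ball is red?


P(transfer red) = 3/11; P(transfer blue) = 8/11
If red transferred: Urn II has 5 red of 12, so P(red|red moved) = 5/12
If blue transferred: Urn II has 4 red of 12, so P(red|blue moved) = 1/3
By total probability: P(red) = 3/11*5/12 + 8/11*1/3 = 47/132

47/132


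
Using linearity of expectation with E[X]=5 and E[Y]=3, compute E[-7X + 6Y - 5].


E[-7X + 6Y - 5] = -7*E[X] + 6*E[Y] - 5
= (-7)*(5) + (6)*(3) + (-5)
= -35 + 18 - 5 = -22

-22
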